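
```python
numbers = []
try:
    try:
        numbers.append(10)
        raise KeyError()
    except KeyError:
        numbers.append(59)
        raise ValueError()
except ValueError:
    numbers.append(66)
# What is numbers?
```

Step-by-step execution trace:
1. Inner try: `numbers.append(10)` → numbers = [10].
2. `raise KeyError()` raises KeyError.
3. Inner `except KeyError` matches → `numbers.append(59)` → numbers = [10, 59].
4. `raise ValueError()` raises ValueError; propagates to outer try.
5. Outer `except ValueError` matches → `numbers.append(66)` → numbers = [10, 59, 66].
Result: [10, 59, 66]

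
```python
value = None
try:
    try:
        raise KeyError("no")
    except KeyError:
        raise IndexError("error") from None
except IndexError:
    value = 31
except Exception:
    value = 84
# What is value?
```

Step-by-step execution trace:
1. Inner try raises KeyError; inner `except KeyError` catches it.
2. `raise IndexError(...) from None` raises IndexError (from None suppresses __context__, but the active exception is still IndexError).
3. Outer `except IndexError` matches → value = 31.
4. `except Exception` is not reached.
Result: 31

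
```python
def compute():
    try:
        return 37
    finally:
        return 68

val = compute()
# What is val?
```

Step-by-step execution trace:
1. `compute()` enters try: `return 37` sets pending return value 37.
2. Before returning, `finally: return 68` runs and overrides the pending return.
3. compute() returns 68 → val = 68.
Result: 68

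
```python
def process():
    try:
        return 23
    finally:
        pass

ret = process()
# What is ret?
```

Step-by-step execution trace:
1. `process()` enters try: `return 23` sets pending return value 23.
2. Before returning, `finally: pass` runs (no effect).
3. process() returns 23 → ret = 23.
Result: 23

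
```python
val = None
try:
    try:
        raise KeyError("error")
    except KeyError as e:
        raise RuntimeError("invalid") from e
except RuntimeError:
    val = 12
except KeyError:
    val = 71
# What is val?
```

Step-by-step execution trace:
1. Inner try raises KeyError; inner `except KeyError as e` catches it.
2. `raise RuntimeError(...) from e` raises RuntimeError (KeyError is attached as __cause__, but only RuntimeError is active).
3. Outer `except RuntimeError` matches → val = 12.
4. `except KeyError` is not reached.
Result: 12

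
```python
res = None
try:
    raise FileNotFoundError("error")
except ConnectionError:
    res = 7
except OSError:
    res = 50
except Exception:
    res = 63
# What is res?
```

Step-by-step execution trace:
1. `raise FileNotFoundError(...)` raises FileNotFoundError.
2. `except ConnectionError` does not match (FileNotFoundError is not a subclass of ConnectionError); skipped.
3. `except OSError` matches (FileNotFoundError is a subclass of OSError) → res = 50.
4. `except Exception` is not reached.
Result: 50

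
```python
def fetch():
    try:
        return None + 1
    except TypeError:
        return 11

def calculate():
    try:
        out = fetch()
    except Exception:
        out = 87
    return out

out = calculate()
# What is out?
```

Step-by-step execution trace:
1. `calculate()` calls `fetch()`.
2. In fetch: `None + 1` raises TypeError; `except TypeError` catches it → returns 11.
3. In calculate: `out = fetch()` → out = 11. No exception reaches calculate.
4. `except Exception` is skipped; calculate returns 11.
5. out = 11.
Result: 11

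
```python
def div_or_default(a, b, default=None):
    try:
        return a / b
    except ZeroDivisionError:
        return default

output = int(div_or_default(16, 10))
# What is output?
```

Step-by-step execution trace:
1. `div_or_default(16, 10)` enters try: `return 16 / 10` → returns 1.6. No exception raised.
2. `except ZeroDivisionError` is skipped.
3. `int(1.6)` → 1 → output = 1.
Result: 1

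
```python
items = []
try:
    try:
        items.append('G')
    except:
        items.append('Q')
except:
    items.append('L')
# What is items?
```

Step-by-step execution trace:
1. Inner try: `items.append('G')` → items = ['G']. No exception raised.
2. Inner `except` is skipped.
3. Inner try completes normally; outer `except` is skipped.
Result: ['G']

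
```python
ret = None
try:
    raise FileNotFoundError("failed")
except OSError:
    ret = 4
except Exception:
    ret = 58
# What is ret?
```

Step-by-step execution trace:
1. `raise FileNotFoundError(...)` raises FileNotFoundError.
2. `except OSError` matches (FileNotFoundError is a subclass of OSError) → ret = 4.
3. `except Exception` is not reached.
Result: 4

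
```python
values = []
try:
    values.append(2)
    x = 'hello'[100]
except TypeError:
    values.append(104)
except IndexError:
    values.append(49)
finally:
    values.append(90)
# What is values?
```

Step-by-step execution trace:
1. try: `values.append(2)` → values = [2].
2. `x = 'hello'[100]` raises IndexError.
3. `except TypeError` does not match IndexError; skipped.
4. `except IndexError` matches → `values.append(49)` → values = [2, 49].
5. finally always runs: `values.append(90)` → values = [2, 49, 90].
Result: [2, 49, 90]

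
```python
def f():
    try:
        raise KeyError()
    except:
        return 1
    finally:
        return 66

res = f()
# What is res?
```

Step-by-step execution trace:
1. `f()` enters try: `raise KeyError()` raises KeyError.
2. bare `except` matches → `return 1` sets pending return value 1.
3. Before returning, `finally: return 66` runs and overrides the pending return.
4. f() returns 66 → res = 66.
Result: 66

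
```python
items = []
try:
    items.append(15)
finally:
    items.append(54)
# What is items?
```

Step-by-step execution trace:
1. try: `items.append(15)` → items = [15].
2. The try body completes without raising.
3. finally always runs: `items.append(54)` → items = [15, 54].
Result: [15, 54]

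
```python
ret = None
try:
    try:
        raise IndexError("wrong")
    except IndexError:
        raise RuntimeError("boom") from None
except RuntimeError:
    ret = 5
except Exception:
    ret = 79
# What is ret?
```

Step-by-step execution trace:
1. Inner try raises IndexError; inner `except IndexError` catches it.
2. `raise RuntimeError(...) from None` raises RuntimeError (from None suppresses __context__, but the active exception is still RuntimeError).
3. Outer `except RuntimeError` matches → ret = 5.
4. `except Exception` is not reached.
Result: 5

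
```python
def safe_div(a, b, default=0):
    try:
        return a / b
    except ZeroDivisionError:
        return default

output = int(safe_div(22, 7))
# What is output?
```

Step-by-step execution trace:
1. `safe_div(22, 7)` enters try: `return 22 / 7` → returns 3.142857142857143. No exception raised.
2. `except ZeroDivisionError` is skipped.
3. `int(3.142857142857143)` → 3 → output = 3.
Result: 3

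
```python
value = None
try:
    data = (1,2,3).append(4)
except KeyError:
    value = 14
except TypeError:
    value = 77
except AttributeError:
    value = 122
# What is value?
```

Step-by-step execution trace:
1. `data = (1,2,3).append(4)` raises AttributeError.
2. `except KeyError` does not match AttributeError; skipped.
3. `except TypeError` does not match AttributeError; skipped.
4. `except AttributeError` matches → value = 122.
Result: 122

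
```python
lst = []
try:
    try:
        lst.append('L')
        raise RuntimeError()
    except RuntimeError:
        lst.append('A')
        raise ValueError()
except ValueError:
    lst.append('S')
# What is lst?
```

Step-by-step execution trace:
1. Inner try: `lst.append('L')` → lst = ['L'].
2. `raise RuntimeError()` raises RuntimeError.
3. Inner `except RuntimeError` matches → `lst.append('A')` → lst = ['L', 'A'].
4. `raise ValueError()` raises ValueError; propagates to outer try.
5. Outer `except ValueError` matches → `lst.append('S')` → lst = ['L', 'A', 'S'].
Result: ['L', 'A', 'S']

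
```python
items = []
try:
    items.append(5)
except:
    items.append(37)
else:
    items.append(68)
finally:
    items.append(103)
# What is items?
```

Step-by-step execution trace:
1. try: `items.append(5)` → items = [5]. No exception raised.
2. `except` is skipped.
3. `else` runs: `items.append(68)` → items = [5, 68].
4. `finally` always runs: `items.append(103)` → items = [5, 68, 103].
Result: [5, 68, 103]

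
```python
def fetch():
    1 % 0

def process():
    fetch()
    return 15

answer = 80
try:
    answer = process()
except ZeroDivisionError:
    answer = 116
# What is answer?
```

Step-by-step execution trace:
1. answer starts at 80.
2. try: `process()` calls `fetch()`.
3. `fetch()` evaluates `1 % 0`, which raises ZeroDivisionError; it propagates through process (uncaught).
4. `return 15` in process is not reached; the assignment to answer does not complete.
5. `except ZeroDivisionError` matches → answer = 116.
Result: 116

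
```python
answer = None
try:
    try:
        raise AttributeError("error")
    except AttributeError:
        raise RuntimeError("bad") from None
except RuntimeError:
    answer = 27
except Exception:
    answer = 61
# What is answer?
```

Step-by-step execution trace:
1. Inner try raises AttributeError; inner `except AttributeError` catches it.
2. `raise RuntimeError(...) from None` raises RuntimeError (from None suppresses __context__, but the active exception is still RuntimeError).
3. Outer `except RuntimeError` matches → answer = 27.
4. `except Exception` is not reached.
Result: 27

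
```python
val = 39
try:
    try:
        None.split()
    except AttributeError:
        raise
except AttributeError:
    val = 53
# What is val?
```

Step-by-step execution trace:
1. Inner try: `None.split()` raises AttributeError.
2. Inner `except AttributeError` matches; bare `raise` re-raises the same AttributeError.
3. Outer `except AttributeError` matches → val = 53.
Result: 53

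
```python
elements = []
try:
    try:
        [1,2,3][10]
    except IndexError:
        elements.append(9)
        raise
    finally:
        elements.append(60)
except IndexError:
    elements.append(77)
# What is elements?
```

Step-by-step execution trace:
1. Inner try: `[1,2,3][10]` raises IndexError.
2. Inner `except IndexError` matches → `elements.append(9)` → elements = [9].
3. bare `raise` re-raises IndexError.
4. Inner `finally` runs during unwinding: `elements.append(60)` → elements = [9, 60].
5. Outer `except IndexError` matches → `elements.append(77)` → elements = [9, 60, 77].
Result: [9, 60, 77]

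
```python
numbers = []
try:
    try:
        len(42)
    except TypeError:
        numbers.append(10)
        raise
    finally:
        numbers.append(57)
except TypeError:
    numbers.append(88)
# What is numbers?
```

Step-by-step execution trace:
1. Inner try: `len(42)` raises TypeError.
2. Inner `except TypeError` matches → `numbers.append(10)` → numbers = [10].
3. bare `raise` re-raises TypeError.
4. Inner `finally` runs during unwinding: `numbers.append(57)` → numbers = [10, 57].
5. Outer `except TypeError` matches → `numbers.append(88)` → numbers = [10, 57, 88].
Result: [10, 57, 88]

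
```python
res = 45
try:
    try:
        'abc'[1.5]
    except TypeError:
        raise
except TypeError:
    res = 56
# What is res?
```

Step-by-step execution trace:
1. Inner try: `'abc'[1.5]` raises TypeError.
2. Inner `except TypeError` matches; bare `raise` re-raises the same TypeError.
3. Outer `except TypeError` matches → res = 56.
Result: 56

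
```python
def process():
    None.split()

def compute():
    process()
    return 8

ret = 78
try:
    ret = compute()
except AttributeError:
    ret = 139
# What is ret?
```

Step-by-step execution trace:
1. ret starts at 78.
2. try: `compute()` calls `process()`.
3. `process()` evaluates `None.split()`, which raises AttributeError; it propagates through compute (uncaught).
4. `return 8` in compute is not reached; the assignment to ret does not complete.
5. `except AttributeError` matches → ret = 139.
Result: 139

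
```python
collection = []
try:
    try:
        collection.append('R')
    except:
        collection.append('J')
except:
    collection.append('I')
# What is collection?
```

Step-by-step execution trace:
1. Inner try: `collection.append('R')` → collection = ['R']. No exception raised.
2. Inner `except` is skipped.
3. Inner try completes normally; outer `except` is skipped.
Result: ['R']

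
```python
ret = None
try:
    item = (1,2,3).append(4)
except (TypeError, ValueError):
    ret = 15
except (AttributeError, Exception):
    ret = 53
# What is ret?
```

Step-by-step execution trace:
1. `item = (1,2,3).append(4)` raises AttributeError.
2. `except (TypeError, ValueError)` does not match AttributeError; skipped.
3. `except (AttributeError, Exception)` matches (AttributeError is in the tuple) → ret = 53.
Result: 53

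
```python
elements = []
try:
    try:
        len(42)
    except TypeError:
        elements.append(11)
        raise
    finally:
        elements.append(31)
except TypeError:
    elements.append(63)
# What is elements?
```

Step-by-step execution trace:
1. Inner try: `len(42)` raises TypeError.
2. Inner `except TypeError` matches → `elements.append(11)` → elements = [11].
3. bare `raise` re-raises TypeError.
4. Inner `finally` runs during unwinding: `elements.append(31)` → elements = [11, 31].
5. Outer `except TypeError` matches → `elements.append(63)` → elements = [11, 31, 63].
Result: [11, 31, 63]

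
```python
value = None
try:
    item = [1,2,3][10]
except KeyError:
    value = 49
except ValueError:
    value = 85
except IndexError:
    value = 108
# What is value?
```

Step-by-step execution trace:
1. `item = [1,2,3][10]` raises IndexError.
2. `except KeyError` does not match IndexError; skipped.
3. `except ValueError` does not match IndexError; skipped.
4. `except IndexError` matches → value = 108.
Result: 108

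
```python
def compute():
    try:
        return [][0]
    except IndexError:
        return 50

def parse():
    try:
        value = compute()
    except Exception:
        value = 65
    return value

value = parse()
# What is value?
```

Step-by-step execution trace:
1. `parse()` calls `compute()`.
2. In compute: `[][0]` raises IndexError; `except IndexError` catches it → returns 50.
3. In parse: `value = compute()` → value = 50. No exception reaches parse.
4. `except Exception` is skipped; parse returns 50.
5. value = 50.
Result: 50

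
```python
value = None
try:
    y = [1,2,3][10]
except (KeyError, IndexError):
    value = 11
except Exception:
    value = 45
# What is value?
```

Step-by-step execution trace:
1. `y = [1,2,3][10]` raises IndexError.
2. `except (KeyError, IndexError)` matches (IndexError is in the tuple) → value = 11.
3. `except Exception` is not reached.
Result: 11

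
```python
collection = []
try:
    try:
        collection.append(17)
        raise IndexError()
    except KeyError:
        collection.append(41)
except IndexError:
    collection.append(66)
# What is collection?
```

Step-by-step execution trace:
1. Inner try: `collection.append(17)` → collection = [17].
2. `raise IndexError()` raises IndexError.
3. Inner `except KeyError` does not match IndexError; exception propagates to outer try.
4. Outer `except IndexError` matches → `collection.append(66)` → collection = [17, 66].
Result: [17, 66]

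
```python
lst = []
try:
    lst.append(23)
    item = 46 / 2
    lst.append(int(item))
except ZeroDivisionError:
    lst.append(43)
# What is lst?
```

Step-by-step execution trace:
1. try: `lst.append(23)` → lst = [23].
2. `item = 46 / 2` → item = 23.0. No exception raised.
3. `lst.append(int(item))` → lst = [23, 23].
4. `except ZeroDivisionError` is skipped (no exception was raised).
Result: [23, 23]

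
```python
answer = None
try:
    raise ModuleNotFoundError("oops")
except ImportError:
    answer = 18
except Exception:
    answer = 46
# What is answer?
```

Step-by-step execution trace:
1. `raise ModuleNotFoundError(...)` raises ModuleNotFoundError.
2. `except ImportError` matches (ModuleNotFoundError is a subclass of ImportError) → answer = 18.
3. `except Exception` is not reached.
Result: 18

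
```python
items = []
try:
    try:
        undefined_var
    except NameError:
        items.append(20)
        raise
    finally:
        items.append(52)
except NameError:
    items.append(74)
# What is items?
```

Step-by-step execution trace:
1. Inner try: `undefined_var` raises NameError.
2. Inner `except NameError` matches → `items.append(20)` → items = [20].
3. bare `raise` re-raises NameError.
4. Inner `finally` runs during unwinding: `items.append(52)` → items = [20, 52].
5. Outer `except NameError` matches → `items.append(74)` → items = [20, 52, 74].
Result: [20, 52, 74]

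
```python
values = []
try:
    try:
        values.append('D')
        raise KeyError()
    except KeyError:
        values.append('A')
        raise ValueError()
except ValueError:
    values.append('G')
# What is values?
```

Step-by-step execution trace:
1. Inner try: `values.append('D')` → values = ['D'].
2. `raise KeyError()` raises KeyError.
3. Inner `except KeyError` matches → `values.append('A')` → values = ['D', 'A'].
4. `raise ValueError()` raises ValueError; propagates to outer try.
5. Outer `except ValueError` matches → `values.append('G')` → values = ['D', 'A', 'G'].
Result: ['D', 'A', 'G']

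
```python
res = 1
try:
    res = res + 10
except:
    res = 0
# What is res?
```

Step-by-step execution trace:
1. res starts at 1.
2. try: `res = res + 10` → res = 11. No exception raised.
3. `except` is skipped.
Result: 11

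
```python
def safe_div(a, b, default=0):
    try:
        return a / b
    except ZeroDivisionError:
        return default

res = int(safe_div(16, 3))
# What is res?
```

Step-by-step execution trace:
1. `safe_div(16, 3)` enters try: `return 16 / 3` → returns 5.333333333333333. No exception raised.
2. `except ZeroDivisionError` is skipped.
3. `int(5.333333333333333)` → 5 → res = 5.
Result: 5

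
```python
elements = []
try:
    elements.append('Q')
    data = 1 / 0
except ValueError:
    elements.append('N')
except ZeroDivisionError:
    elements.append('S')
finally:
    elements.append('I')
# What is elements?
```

Step-by-step execution trace:
1. try: `elements.append('Q')` → elements = ['Q'].
2. `data = 1 / 0` raises ZeroDivisionError.
3. `except ValueError` does not match ZeroDivisionError; skipped.
4. `except ZeroDivisionError` matches → `elements.append('S')` → elements = ['Q', 'S'].
5. finally always runs: `elements.append('I')` → elements = ['Q', 'S', 'I'].
Result: ['Q', 'S', 'I']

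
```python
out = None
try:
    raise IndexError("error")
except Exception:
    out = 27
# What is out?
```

Step-by-step execution trace:
1. `raise IndexError(...)` raises IndexError.
2. `except Exception` matches (IndexError is a subclass of Exception) → out = 27.
Result: 27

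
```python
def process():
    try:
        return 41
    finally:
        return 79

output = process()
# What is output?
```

Step-by-step execution trace:
1. `process()` enters try: `return 41` sets pending return value 41.
2. Before returning, `finally: return 79` runs and overrides the pending return.
3. process() returns 79 → output = 79.
Result: 79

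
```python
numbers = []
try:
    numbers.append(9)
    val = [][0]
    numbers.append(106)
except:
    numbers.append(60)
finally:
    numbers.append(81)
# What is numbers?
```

Step-by-step execution trace:
1. try: `numbers.append(9)` → numbers = [9].
2. `val = [][0]` raises IndexError; `numbers.append(106)` is not reached.
3. bare `except` matches → `numbers.append(60)` → numbers = [9, 60].
4. finally always runs: `numbers.append(81)` → numbers = [9, 60, 81].
Result: [9, 60, 81]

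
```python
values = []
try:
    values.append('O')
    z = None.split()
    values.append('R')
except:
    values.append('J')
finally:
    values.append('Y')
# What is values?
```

Step-by-step execution trace:
1. try: `values.append('O')` → values = ['O'].
2. `z = None.split()` raises AttributeError; `values.append('R')` is not reached.
3. bare `except` matches → `values.append('J')` → values = ['O', 'J'].
4. finally always runs: `values.append('Y')` → values = ['O', 'J', 'Y'].
Result: ['O', 'J', 'Y']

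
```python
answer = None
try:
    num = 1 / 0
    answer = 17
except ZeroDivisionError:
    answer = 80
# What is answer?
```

Step-by-step execution trace:
1. `num = 1 / 0` raises ZeroDivisionError.
2. `answer = 17` is not reached.
3. `except ZeroDivisionError` matches → answer = 80.
Result: 80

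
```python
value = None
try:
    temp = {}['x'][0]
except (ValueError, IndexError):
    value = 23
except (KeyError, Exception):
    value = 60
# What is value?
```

Step-by-step execution trace:
1. `temp = {}['x'][0]` raises KeyError.
2. `except (ValueError, IndexError)` does not match KeyError; skipped.
3. `except (KeyError, Exception)` matches (KeyError is in the tuple) → value = 60.
Result: 60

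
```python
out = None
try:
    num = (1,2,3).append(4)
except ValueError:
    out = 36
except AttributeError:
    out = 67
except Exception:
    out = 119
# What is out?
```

Step-by-step execution trace:
1. `num = (1,2,3).append(4)` raises AttributeError.
2. `except ValueError` does not match AttributeError; skipped.
3. `except AttributeError` matches → out = 67.
4. Remaining except clauses are skipped.
Result: 67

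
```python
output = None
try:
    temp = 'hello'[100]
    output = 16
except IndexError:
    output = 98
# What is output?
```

Step-by-step execution trace:
1. `temp = 'hello'[100]` raises IndexError.
2. `output = 16` is not reached.
3. `except IndexError` matches → output = 98.
Result: 98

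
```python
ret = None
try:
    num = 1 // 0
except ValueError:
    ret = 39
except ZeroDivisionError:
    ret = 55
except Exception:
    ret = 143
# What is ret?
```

Step-by-step execution trace:
1. `num = 1 // 0` raises ZeroDivisionError.
2. `except ValueError` does not match ZeroDivisionError; skipped.
3. `except ZeroDivisionError` matches → ret = 55.
4. Remaining except clauses are skipped.
Result: 55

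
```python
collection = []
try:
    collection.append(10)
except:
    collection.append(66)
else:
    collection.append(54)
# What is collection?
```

Step-by-step execution trace:
1. try: `collection.append(10)` → collection = [10]. No exception raised.
2. `except` is skipped.
3. `else` runs (try completed without exception): `collection.append(54)` → collection = [10, 54].
Result: [10, 54]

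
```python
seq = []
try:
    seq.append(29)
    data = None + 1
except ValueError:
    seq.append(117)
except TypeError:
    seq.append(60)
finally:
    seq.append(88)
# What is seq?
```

Step-by-step execution trace:
1. try: `seq.append(29)` → seq = [29].
2. `data = None + 1` raises TypeError.
3. `except ValueError` does not match TypeError; skipped.
4. `except TypeError` matches → `seq.append(60)` → seq = [29, 60].
5. finally always runs: `seq.append(88)` → seq = [29, 60, 88].
Result: [29, 60, 88]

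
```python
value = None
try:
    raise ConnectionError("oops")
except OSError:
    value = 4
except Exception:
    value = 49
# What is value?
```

Step-by-step execution trace:
1. `raise ConnectionError(...)` raises ConnectionError.
2. `except OSError` matches (ConnectionError is a subclass of OSError) → value = 4.
3. `except Exception` is not reached.
Result: 4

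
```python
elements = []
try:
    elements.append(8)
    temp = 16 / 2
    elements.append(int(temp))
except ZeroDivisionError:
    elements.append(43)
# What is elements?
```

Step-by-step execution trace:
1. try: `elements.append(8)` → elements = [8].
2. `temp = 16 / 2` → temp = 8.0. No exception raised.
3. `elements.append(int(temp))` → elements = [8, 8].
4. `except ZeroDivisionError` is skipped (no exception was raised).
Result: [8, 8]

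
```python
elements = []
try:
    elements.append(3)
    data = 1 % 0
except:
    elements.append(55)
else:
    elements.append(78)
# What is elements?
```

Step-by-step execution trace:
1. try: `elements.append(3)` → elements = [3].
2. `data = 1 % 0` raises ZeroDivisionError.
3. bare `except` matches → `elements.append(55)` → elements = [3, 55].
4. `else` is skipped (an exception was raised).
Result: [3, 55]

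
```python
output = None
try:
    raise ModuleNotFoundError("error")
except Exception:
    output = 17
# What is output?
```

Step-by-step execution trace:
1. `raise ModuleNotFoundError(...)` raises ModuleNotFoundError.
2. `except Exception` matches (ModuleNotFoundError is a subclass of Exception) → output = 17.
Result: 17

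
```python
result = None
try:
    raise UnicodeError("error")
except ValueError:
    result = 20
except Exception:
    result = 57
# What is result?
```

Step-by-step execution trace:
1. `raise UnicodeError(...)` raises UnicodeError.
2. `except ValueError` matches (UnicodeError is a subclass of ValueError) → result = 20.
3. `except Exception` is not reached.
Result: 20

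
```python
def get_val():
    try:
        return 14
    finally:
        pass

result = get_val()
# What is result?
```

Step-by-step execution trace:
1. `get_val()` enters try: `return 14` sets pending return value 14.
2. Before returning, `finally: pass` runs (no effect).
3. get_val() returns 14 → result = 14.
Result: 14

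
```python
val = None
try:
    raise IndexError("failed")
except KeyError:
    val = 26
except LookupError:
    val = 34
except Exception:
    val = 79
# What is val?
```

Step-by-step execution trace:
1. `raise IndexError(...)` raises IndexError.
2. `except KeyError` does not match (IndexError is not a subclass of KeyError); skipped.
3. `except LookupError` matches (IndexError is a subclass of LookupError) → val = 34.
4. `except Exception` is not reached.
Result: 34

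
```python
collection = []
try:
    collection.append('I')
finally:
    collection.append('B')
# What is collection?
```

Step-by-step execution trace:
1. try: `collection.append('I')` → collection = ['I'].
2. The try body completes without raising.
3. finally always runs: `collection.append('B')` → collection = ['I', 'B'].
Result: ['I', 'B']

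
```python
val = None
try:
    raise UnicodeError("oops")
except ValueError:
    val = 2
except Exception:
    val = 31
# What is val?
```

Step-by-step execution trace:
1. `raise UnicodeError(...)` raises UnicodeError.
2. `except ValueError` matches (UnicodeError is a subclass of ValueError) → val = 2.
3. `except Exception` is not reached.
Result: 2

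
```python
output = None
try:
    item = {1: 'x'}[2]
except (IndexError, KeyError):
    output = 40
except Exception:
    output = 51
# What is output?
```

Step-by-step execution trace:
1. `item = {1: 'x'}[2]` raises KeyError.
2. `except (IndexError, KeyError)` matches (KeyError is in the tuple) → output = 40.
3. `except Exception` is not reached.
Result: 40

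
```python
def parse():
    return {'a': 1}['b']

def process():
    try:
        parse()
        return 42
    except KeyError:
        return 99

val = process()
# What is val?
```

Step-by-step execution trace:
1. `process()` calls `parse()`.
2. `parse()` evaluates `{'a': 1}['b']`, which raises KeyError; it propagates to the caller.
3. `return 42` is not reached.
4. `except KeyError` in process matches → returns 99.
5. val = 99.
Result: 99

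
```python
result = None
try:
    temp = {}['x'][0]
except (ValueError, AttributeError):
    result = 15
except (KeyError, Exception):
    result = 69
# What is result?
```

Step-by-step execution trace:
1. `temp = {}['x'][0]` raises KeyError.
2. `except (ValueError, AttributeError)` does not match KeyError; skipped.
3. `except (KeyError, Exception)` matches (KeyError is in the tuple) → result = 69.
Result: 69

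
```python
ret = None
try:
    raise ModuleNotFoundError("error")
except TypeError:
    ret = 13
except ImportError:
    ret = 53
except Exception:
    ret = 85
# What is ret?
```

Step-by-step execution trace:
1. `raise ModuleNotFoundError(...)` raises ModuleNotFoundError.
2. `except TypeError` does not match (ModuleNotFoundError is not a subclass of TypeError); skipped.
3. `except ImportError` matches (ModuleNotFoundError is a subclass of ImportError) → ret = 53.
4. `except Exception` is not reached.
Result: 53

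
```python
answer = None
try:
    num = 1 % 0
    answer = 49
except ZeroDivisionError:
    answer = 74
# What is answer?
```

Step-by-step execution trace:
1. `num = 1 % 0` raises ZeroDivisionError.
2. `answer = 49` is not reached.
3. `except ZeroDivisionError` matches → answer = 74.
Result: 74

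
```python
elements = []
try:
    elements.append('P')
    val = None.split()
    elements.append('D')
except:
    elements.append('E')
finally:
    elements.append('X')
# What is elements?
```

Step-by-step execution trace:
1. try: `elements.append('P')` → elements = ['P'].
2. `val = None.split()` raises AttributeError; `elements.append('D')` is not reached.
3. bare `except` matches → `elements.append('E')` → elements = ['P', 'E'].
4. finally always runs: `elements.append('X')` → elements = ['P', 'E', 'X'].
Result: ['P', 'E', 'X']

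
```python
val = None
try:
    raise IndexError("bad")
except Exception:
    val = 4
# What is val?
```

Step-by-step execution trace:
1. `raise IndexError(...)` raises IndexError.
2. `except Exception` matches (IndexError is a subclass of Exception) → val = 4.
Result: 4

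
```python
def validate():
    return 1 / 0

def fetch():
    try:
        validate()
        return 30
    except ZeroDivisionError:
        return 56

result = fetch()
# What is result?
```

Step-by-step execution trace:
1. `fetch()` calls `validate()`.
2. `validate()` evaluates `1 / 0`, which raises ZeroDivisionError; it propagates to the caller.
3. `return 30` is not reached.
4. `except ZeroDivisionError` in fetch matches → returns 56.
5. result = 56.
Result: 56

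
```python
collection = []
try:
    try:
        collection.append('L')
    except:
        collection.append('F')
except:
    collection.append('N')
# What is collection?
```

Step-by-step execution trace:
1. Inner try: `collection.append('L')` → collection = ['L']. No exception raised.
2. Inner `except` is skipped.
3. Inner try completes normally; outer `except` is skipped.
Result: ['L']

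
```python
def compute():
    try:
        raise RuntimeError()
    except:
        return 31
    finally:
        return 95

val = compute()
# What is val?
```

Step-by-step execution trace:
1. `compute()` enters try: `raise RuntimeError()` raises RuntimeError.
2. bare `except` matches → `return 31` sets pending return value 31.
3. Before returning, `finally: return 95` runs and overrides the pending return.
4. compute() returns 95 → val = 95.
Result: 95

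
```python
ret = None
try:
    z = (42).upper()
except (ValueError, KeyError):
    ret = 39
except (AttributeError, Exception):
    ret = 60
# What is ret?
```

Step-by-step execution trace:
1. `z = (42).upper()` raises AttributeError.
2. `except (ValueError, KeyError)` does not match AttributeError; skipped.
3. `except (AttributeError, Exception)` matches (AttributeError is in the tuple) → ret = 60.
Result: 60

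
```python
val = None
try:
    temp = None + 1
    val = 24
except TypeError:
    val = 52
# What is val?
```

Step-by-step execution trace:
1. `temp = None + 1` raises TypeError.
2. `val = 24` is not reached.
3. `except TypeError` matches → val = 52.
Result: 52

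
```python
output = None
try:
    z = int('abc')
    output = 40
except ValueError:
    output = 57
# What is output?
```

Step-by-step execution trace:
1. `z = int('abc')` raises ValueError.
2. `output = 40` is not reached.
3. `except ValueError` matches → output = 57.
Result: 57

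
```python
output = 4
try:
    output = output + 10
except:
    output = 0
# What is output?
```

Step-by-step execution trace:
1. output starts at 4.
2. try: `output = output + 10` → output = 14. No exception raised.
3. `except` is skipped.
Result: 14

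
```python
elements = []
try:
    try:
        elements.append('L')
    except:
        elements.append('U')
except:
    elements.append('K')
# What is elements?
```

Step-by-step execution trace:
1. Inner try: `elements.append('L')` → elements = ['L']. No exception raised.
2. Inner `except` is skipped.
3. Inner try completes normally; outer `except` is skipped.
Result: ['L']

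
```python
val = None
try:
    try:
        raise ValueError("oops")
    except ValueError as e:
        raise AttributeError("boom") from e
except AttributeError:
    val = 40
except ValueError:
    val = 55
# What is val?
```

Step-by-step execution trace:
1. Inner try raises ValueError; inner `except ValueError as e` catches it.
2. `raise AttributeError(...) from e` raises AttributeError (ValueError is attached as __cause__, but only AttributeError is active).
3. Outer `except AttributeError` matches → val = 40.
4. `except ValueError` is not reached.
Result: 40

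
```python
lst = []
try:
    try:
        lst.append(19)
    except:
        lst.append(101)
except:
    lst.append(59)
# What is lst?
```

Step-by-step execution trace:
1. Inner try: `lst.append(19)` → lst = [19]. No exception raised.
2. Inner `except` is skipped.
3. Inner try completes normally; outer `except` is skipped.
Result: [19]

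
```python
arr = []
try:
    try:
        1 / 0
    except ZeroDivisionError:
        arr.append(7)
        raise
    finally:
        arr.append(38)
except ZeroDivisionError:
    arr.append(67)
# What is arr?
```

Step-by-step execution trace:
1. Inner try: `1 / 0` raises ZeroDivisionError.
2. Inner `except ZeroDivisionError` matches → `arr.append(7)` → arr = [7].
3. bare `raise` re-raises ZeroDivisionError.
4. Inner `finally` runs during unwinding: `arr.append(38)` → arr = [7, 38].
5. Outer `except ZeroDivisionError` matches → `arr.append(67)` → arr = [7, 38, 67].
Result: [7, 38, 67]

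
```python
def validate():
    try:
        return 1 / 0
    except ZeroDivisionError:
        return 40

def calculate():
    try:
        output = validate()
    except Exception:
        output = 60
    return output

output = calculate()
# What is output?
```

Step-by-step execution trace:
1. `calculate()` calls `validate()`.
2. In validate: `1 / 0` raises ZeroDivisionError; `except ZeroDivisionError` catches it → returns 40.
3. In calculate: `output = validate()` → output = 40. No exception reaches calculate.
4. `except Exception` is skipped; calculate returns 40.
5. output = 40.
Result: 40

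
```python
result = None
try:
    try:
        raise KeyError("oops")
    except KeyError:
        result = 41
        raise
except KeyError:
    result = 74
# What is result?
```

Step-by-step execution trace:
1. Inner try: `raise KeyError("oops")` raises KeyError.
2. Inner `except KeyError` matches → result = 41.
3. bare `raise` re-raises the same KeyError.
4. Outer `except KeyError` matches → result = 74.
Result: 74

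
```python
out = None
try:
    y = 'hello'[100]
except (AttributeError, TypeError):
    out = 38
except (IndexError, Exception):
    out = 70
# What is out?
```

Step-by-step execution trace:
1. `y = 'hello'[100]` raises IndexError.
2. `except (AttributeError, TypeError)` does not match IndexError; skipped.
3. `except (IndexError, Exception)` matches (IndexError is in the tuple) → out = 70.
Result: 70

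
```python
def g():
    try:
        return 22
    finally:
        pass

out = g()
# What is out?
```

Step-by-step execution trace:
1. `g()` enters try: `return 22` sets pending return value 22.
2. Before returning, `finally: pass` runs (no effect).
3. g() returns 22 → out = 22.
Result: 22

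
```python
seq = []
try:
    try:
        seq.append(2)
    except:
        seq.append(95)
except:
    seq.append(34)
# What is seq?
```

Step-by-step execution trace:
1. Inner try: `seq.append(2)` → seq = [2]. No exception raised.
2. Inner `except` is skipped.
3. Inner try completes normally; outer `except` is skipped.
Result: [2]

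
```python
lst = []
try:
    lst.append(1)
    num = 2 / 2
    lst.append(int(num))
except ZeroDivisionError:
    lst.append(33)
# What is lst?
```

Step-by-step execution trace:
1. try: `lst.append(1)` → lst = [1].
2. `num = 2 / 2` → num = 1.0. No exception raised.
3. `lst.append(int(num))` → lst = [1, 1].
4. `except ZeroDivisionError` is skipped (no exception was raised).
Result: [1, 1]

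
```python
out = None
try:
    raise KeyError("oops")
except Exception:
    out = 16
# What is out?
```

Step-by-step execution trace:
1. `raise KeyError(...)` raises KeyError.
2. `except Exception` matches (KeyError is a subclass of Exception) → out = 16.
Result: 16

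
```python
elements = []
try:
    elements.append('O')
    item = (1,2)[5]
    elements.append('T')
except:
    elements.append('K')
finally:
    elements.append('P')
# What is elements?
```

Step-by-step execution trace:
1. try: `elements.append('O')` → elements = ['O'].
2. `item = (1,2)[5]` raises IndexError; `elements.append('T')` is not reached.
3. bare `except` matches → `elements.append('K')` → elements = ['O', 'K'].
4. finally always runs: `elements.append('P')` → elements = ['O', 'K', 'P'].
Result: ['O', 'K', 'P']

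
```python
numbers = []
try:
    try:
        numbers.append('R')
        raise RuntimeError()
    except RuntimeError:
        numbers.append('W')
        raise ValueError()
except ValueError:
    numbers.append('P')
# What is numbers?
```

Step-by-step execution trace:
1. Inner try: `numbers.append('R')` → numbers = ['R'].
2. `raise RuntimeError()` raises RuntimeError.
3. Inner `except RuntimeError` matches → `numbers.append('W')` → numbers = ['R', 'W'].
4. `raise ValueError()` raises ValueError; propagates to outer try.
5. Outer `except ValueError` matches → `numbers.append('P')` → numbers = ['R', 'W', 'P'].
Result: ['R', 'W', 'P']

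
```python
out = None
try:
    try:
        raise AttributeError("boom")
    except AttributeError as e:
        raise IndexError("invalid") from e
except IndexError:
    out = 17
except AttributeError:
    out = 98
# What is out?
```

Step-by-step execution trace:
1. Inner try raises AttributeError; inner `except AttributeError as e` catches it.
2. `raise IndexError(...) from e` raises IndexError (AttributeError is attached as __cause__, but only IndexError is active).
3. Outer `except IndexError` matches → out = 17.
4. `except AttributeError` is not reached.
Result: 17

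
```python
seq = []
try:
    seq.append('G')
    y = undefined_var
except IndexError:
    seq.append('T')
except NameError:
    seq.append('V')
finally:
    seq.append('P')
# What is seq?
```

Step-by-step execution trace:
1. try: `seq.append('G')` → seq = ['G'].
2. `y = undefined_var` raises NameError.
3. `except IndexError` does not match NameError; skipped.
4. `except NameError` matches → `seq.append('V')` → seq = ['G', 'V'].
5. finally always runs: `seq.append('P')` → seq = ['G', 'V', 'P'].
Result: ['G', 'V', 'P']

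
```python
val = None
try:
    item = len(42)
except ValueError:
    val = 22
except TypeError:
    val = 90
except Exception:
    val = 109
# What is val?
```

Step-by-step execution trace:
1. `item = len(42)` raises TypeError.
2. `except ValueError` does not match TypeError; skipped.
3. `except TypeError` matches → val = 90.
4. Remaining except clauses are skipped.
Result: 90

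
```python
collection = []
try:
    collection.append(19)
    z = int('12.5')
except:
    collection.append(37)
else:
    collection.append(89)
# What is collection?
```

Step-by-step execution trace:
1. try: `collection.append(19)` → collection = [19].
2. `z = int('12.5')` raises ValueError.
3. bare `except` matches → `collection.append(37)` → collection = [19, 37].
4. `else` is skipped (an exception was raised).
Result: [19, 37]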